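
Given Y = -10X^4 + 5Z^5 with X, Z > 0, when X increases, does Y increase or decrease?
Y decreases

Taking the partial derivative:
∂Y/∂X = -40X^3

∂Y/∂X = -40X^3 < 0 (assuming positive values)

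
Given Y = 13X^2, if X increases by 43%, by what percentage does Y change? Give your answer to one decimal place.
104.5%

For Y = 13X^2:
If X → X(1 + 0.43)
Then Y → Y · (1 + 0.43)^2
     = Y · 2.0449

Percentage change = ((1 + 0.43)^2 − 1) × 100% ≈ 104.5%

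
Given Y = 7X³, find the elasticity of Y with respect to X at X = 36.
Elasticity = 3

Elasticity = (dY/dX) · (X/Y)

dY/dX = 21·X²
At X = 36: dY/dX = 27216, Y = 326592

Elasticity = 27216 · (36 / 326592) = 3

Interpretation: for a small percentage change in X, the percentage change in Y is approximately 3.00 times as large.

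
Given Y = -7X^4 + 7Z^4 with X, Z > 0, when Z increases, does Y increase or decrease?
Y increases

Taking the partial derivative:
∂Y/∂Z = 28Z^3

∂Y/∂Z = 28Z^3 > 0 (assuming positive values)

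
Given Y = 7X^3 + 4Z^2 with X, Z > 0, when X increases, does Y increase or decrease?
Y increases

Taking the partial derivative:
∂Y/∂X = 21X^2

∂Y/∂X = 21X^2 > 0 (assuming positive values)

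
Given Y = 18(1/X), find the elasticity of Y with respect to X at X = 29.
Elasticity = -1

Elasticity = (dY/dX) · (X/Y)

dY/dX = -18/X²
At X = 29: dY/dX = -18/841, Y = 18/29

Elasticity = (-18/841) · (29 / (18/29)) = -1

Interpretation: for a small percentage change in X, the percentage change in Y is approximately -1.00 times as large.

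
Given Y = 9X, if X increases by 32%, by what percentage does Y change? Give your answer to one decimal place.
32.0%

For Y = 9X:
If X → X(1 + 0.32)
Then Y → Y · (1 + 0.32)^1
     = Y · 1.3200

Percentage change = ((1 + 0.32)^1 − 1) × 100% = 32.0%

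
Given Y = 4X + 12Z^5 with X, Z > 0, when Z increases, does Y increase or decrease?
Y increases

Taking the partial derivative:
∂Y/∂Z = 60Z^4

∂Y/∂Z = 60Z^4 > 0 (assuming positive values)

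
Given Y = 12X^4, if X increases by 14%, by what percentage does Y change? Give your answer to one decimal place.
68.9%

For Y = 12X^4:
If X → X(1 + 0.14)
Then Y → Y · (1 + 0.14)^4
     ≈ Y · 1.6890

Percentage change = ((1 + 0.14)^4 − 1) × 100% ≈ 68.9%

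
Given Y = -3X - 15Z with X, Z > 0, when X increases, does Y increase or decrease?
Y decreases

Taking the partial derivative:
∂Y/∂X = -3

∂Y/∂X = -3 < 0 (assuming positive values)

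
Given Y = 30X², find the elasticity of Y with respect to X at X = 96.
Elasticity = 2

Elasticity = (dY/dX) · (X/Y)

dY/dX = 60·X
At X = 96: dY/dX = 5760, Y = 276480

Elasticity = 5760 · (96 / 276480) = 2

Interpretation: for a small percentage change in X, the percentage change in Y is approximately 2.00 times as large.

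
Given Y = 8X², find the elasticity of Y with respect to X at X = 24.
Elasticity = 2

Elasticity = (dY/dX) · (X/Y)

dY/dX = 16·X
At X = 24: dY/dX = 384, Y = 4608

Elasticity = 384 · (24 / 4608) = 2

Interpretation: for a small percentage change in X, the percentage change in Y is approximately 2.00 times as large.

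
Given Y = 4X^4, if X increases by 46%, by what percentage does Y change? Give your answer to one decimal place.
354.4%

For Y = 4X^4:
If X → X(1 + 0.46)
Then Y → Y · (1 + 0.46)^4
     ≈ Y · 4.5437

Percentage change = ((1 + 0.46)^4 − 1) × 100% ≈ 354.4%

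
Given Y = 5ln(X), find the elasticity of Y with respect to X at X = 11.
Elasticity = 1/ln(11) ≈ 0.4170

Elasticity = (dY/dX) · (X/Y)

dY/dX = 5/X
At X = 11: dY/dX = 5/11, Y = 5·ln(11)

Elasticity = (5/11) · (11 / (5·ln(11))) = 1/ln(11) ≈ 0.4170

Interpretation: for a small percentage change in X, the percentage change in Y is approximately 0.42 times as large.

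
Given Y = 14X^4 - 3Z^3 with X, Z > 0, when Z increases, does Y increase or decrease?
Y decreases

Taking the partial derivative:
∂Y/∂Z = -9Z^2

∂Y/∂Z = -9Z^2 < 0 (assuming positive values)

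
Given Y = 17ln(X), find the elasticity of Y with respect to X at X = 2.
Elasticity = 1/ln(2) ≈ 1.4427

Elasticity = (dY/dX) · (X/Y)

dY/dX = 17/X
At X = 2: dY/dX = 17/2, Y = 17·ln(2)

Elasticity = (17/2) · (2 / (17·ln(2))) = 1/ln(2) ≈ 1.4427

Interpretation: for a small percentage change in X, the percentage change in Y is approximately 1.44 times as large.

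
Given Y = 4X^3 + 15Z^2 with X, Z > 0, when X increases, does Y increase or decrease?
Y increases

Taking the partial derivative:
∂Y/∂X = 12X^2

∂Y/∂X = 12X^2 > 0 (assuming positive values)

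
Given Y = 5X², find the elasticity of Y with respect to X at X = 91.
Elasticity = 2

Elasticity = (dY/dX) · (X/Y)

dY/dX = 10·X
At X = 91: dY/dX = 910, Y = 41405

Elasticity = 910 · (91 / 41405) = 2

Interpretation: for a small percentage change in X, the percentage change in Y is approximately 2.00 times as large.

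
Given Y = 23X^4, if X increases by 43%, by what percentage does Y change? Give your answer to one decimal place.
318.2%

For Y = 23X^4:
If X → X(1 + 0.43)
Then Y → Y · (1 + 0.43)^4
     ≈ Y · 4.1816

Percentage change = ((1 + 0.43)^4 − 1) × 100% ≈ 318.2%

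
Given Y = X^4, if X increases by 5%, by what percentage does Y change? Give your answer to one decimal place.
21.6%

For Y = X^4:
If X → X(1 + 0.05)
Then Y → Y · (1 + 0.05)^4
     ≈ Y · 1.2155

Percentage change = ((1 + 0.05)^4 − 1) × 100% ≈ 21.6%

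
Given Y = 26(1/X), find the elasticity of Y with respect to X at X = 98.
Elasticity = -1

Elasticity = (dY/dX) · (X/Y)

dY/dX = -26/X²
At X = 98: dY/dX = -13/4802, Y = 13/49

Elasticity = (-13/4802) · (98 / (13/49)) = -1

Interpretation: for a small percentage change in X, the percentage change in Y is approximately -1.00 times as large.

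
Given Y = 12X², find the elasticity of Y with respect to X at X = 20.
Elasticity = 2

Elasticity = (dY/dX) · (X/Y)

dY/dX = 24·X
At X = 20: dY/dX = 480, Y = 4800

Elasticity = 480 · (20 / 4800) = 2

Interpretation: for a small percentage change in X, the percentage change in Y is approximately 2.00 times as large.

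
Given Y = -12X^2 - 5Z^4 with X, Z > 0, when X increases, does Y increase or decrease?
Y decreases

Taking the partial derivative:
∂Y/∂X = -24X

∂Y/∂X = -24X < 0 (assuming positive values)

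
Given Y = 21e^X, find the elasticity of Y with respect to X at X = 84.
Elasticity = 84

Elasticity = (dY/dX) · (X/Y)

dY/dX = 21·e^X
At X = 84: dY/dX = 21·e^84, Y = 21·e^84

Elasticity = (21·e^84) · (84 / (21·e^84)) = 84

Interpretation: for a small percentage change in X, the percentage change in Y is approximately 84.00 times as large.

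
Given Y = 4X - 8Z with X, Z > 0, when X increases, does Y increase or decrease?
Y increases

Taking the partial derivative:
∂Y/∂X = 4

∂Y/∂X = 4 > 0 (assuming positive values)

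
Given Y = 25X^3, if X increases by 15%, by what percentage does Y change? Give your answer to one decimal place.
52.1%

For Y = 25X^3:
If X → X(1 + 0.15)
Then Y → Y · (1 + 0.15)^3
     ≈ Y · 1.5209

Percentage change = ((1 + 0.15)^3 − 1) × 100% ≈ 52.1%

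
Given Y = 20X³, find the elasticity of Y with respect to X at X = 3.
Elasticity = 3

Elasticity = (dY/dX) · (X/Y)

dY/dX = 60·X²
At X = 3: dY/dX = 540, Y = 540

Elasticity = 540 · (3 / 540) = 3

Interpretation: for a small percentage change in X, the percentage change in Y is approximately 3.00 times as large.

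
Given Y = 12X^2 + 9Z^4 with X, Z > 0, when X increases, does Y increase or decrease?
Y increases

Taking the partial derivative:
∂Y/∂X = 24X

∂Y/∂X = 24X > 0 (assuming positive values)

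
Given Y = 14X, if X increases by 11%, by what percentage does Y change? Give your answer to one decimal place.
11.0%

For Y = 14X:
If X → X(1 + 0.11)
Then Y → Y · (1 + 0.11)^1
     = Y · 1.1100

Percentage change = ((1 + 0.11)^1 − 1) × 100% = 11.0%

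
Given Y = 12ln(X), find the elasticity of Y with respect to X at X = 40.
Elasticity = 1/ln(40) ≈ 0.2711

Elasticity = (dY/dX) · (X/Y)

dY/dX = 12/X
At X = 40: dY/dX = 3/10, Y = 12·ln(40)

Elasticity = (3/10) · (40 / (12·ln(40))) = 1/ln(40) ≈ 0.2711

Interpretation: for a small percentage change in X, the percentage change in Y is approximately 0.27 times as large.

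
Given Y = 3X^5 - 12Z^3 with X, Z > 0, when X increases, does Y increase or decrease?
Y increases

Taking the partial derivative:
∂Y/∂X = 15X^4

∂Y/∂X = 15X^4 > 0 (assuming positive values)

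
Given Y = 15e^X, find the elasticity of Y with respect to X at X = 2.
Elasticity = 2

Elasticity = (dY/dX) · (X/Y)

dY/dX = 15·e^X
At X = 2: dY/dX = 15·e^2, Y = 15·e^2

Elasticity = (15·e^2) · (2 / (15·e^2)) = 2

Interpretation: for a small percentage change in X, the percentage change in Y is approximately 2.00 times as large.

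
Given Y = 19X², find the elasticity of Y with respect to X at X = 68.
Elasticity = 2

Elasticity = (dY/dX) · (X/Y)

dY/dX = 38·X
At X = 68: dY/dX = 2584, Y = 87856

Elasticity = 2584 · (68 / 87856) = 2

Interpretation: for a small percentage change in X, the percentage change in Y is approximately 2.00 times as large.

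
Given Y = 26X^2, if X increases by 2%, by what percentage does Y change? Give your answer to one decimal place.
4.0%

For Y = 26X^2:
If X → X(1 + 0.02)
Then Y → Y · (1 + 0.02)^2
     = Y · 1.0404

Percentage change = ((1 + 0.02)^2 − 1) × 100% ≈ 4.0%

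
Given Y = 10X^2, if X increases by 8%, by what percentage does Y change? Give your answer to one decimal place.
16.6%

For Y = 10X^2:
If X → X(1 + 0.08)
Then Y → Y · (1 + 0.08)^2
     = Y · 1.1664

Percentage change = ((1 + 0.08)^2 − 1) × 100% ≈ 16.6%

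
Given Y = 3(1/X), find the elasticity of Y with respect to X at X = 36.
Elasticity = -1

Elasticity = (dY/dX) · (X/Y)

dY/dX = -3/X²
At X = 36: dY/dX = -1/432, Y = 1/12

Elasticity = (-1/432) · (36 / (1/12)) = -1

Interpretation: for a small percentage change in X, the percentage change in Y is approximately -1.00 times as large.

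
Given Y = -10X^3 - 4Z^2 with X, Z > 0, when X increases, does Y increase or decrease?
Y decreases

Taking the partial derivative:
∂Y/∂X = -30X^2

∂Y/∂X = -30X^2 < 0 (assuming positive values)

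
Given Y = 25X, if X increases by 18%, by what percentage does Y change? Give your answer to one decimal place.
18.0%

For Y = 25X:
If X → X(1 + 0.18)
Then Y → Y · (1 + 0.18)^1
     = Y · 1.1800

Percentage change = ((1 + 0.18)^1 − 1) × 100% = 18.0%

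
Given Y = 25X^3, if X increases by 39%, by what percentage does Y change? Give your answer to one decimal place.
168.6%

For Y = 25X^3:
If X → X(1 + 0.39)
Then Y → Y · (1 + 0.39)^3
     ≈ Y · 2.6856

Percentage change = ((1 + 0.39)^3 − 1) × 100% ≈ 168.6%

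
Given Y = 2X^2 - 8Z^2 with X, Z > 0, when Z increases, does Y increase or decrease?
Y decreases

Taking the partial derivative:
∂Y/∂Z = -16Z

∂Y/∂Z = -16Z < 0 (assuming positive values)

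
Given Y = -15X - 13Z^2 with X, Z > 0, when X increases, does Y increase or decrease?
Y decreases

Taking the partial derivative:
∂Y/∂X = -15

∂Y/∂X = -15 < 0 (assuming positive values)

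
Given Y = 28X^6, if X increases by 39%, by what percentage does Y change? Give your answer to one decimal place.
621.3%

For Y = 28X^6:
If X → X(1 + 0.39)
Then Y → Y · (1 + 0.39)^6
     ≈ Y · 7.2125

Percentage change = ((1 + 0.39)^6 − 1) × 100% ≈ 621.3%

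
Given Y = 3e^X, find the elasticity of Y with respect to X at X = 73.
Elasticity = 73

Elasticity = (dY/dX) · (X/Y)

dY/dX = 3·e^X
At X = 73: dY/dX = 3·e^73, Y = 3·e^73

Elasticity = (3·e^73) · (73 / (3·e^73)) = 73

Interpretation: for a small percentage change in X, the percentage change in Y is approximately 73.00 times as large.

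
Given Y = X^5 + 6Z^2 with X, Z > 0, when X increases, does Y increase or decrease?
Y increases

Taking the partial derivative:
∂Y/∂X = 5X^4

∂Y/∂X = 5X^4 > 0 (assuming positive values)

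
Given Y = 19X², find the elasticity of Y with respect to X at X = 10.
Elasticity = 2

Elasticity = (dY/dX) · (X/Y)

dY/dX = 38·X
At X = 10: dY/dX = 380, Y = 1900

Elasticity = 380 · (10 / 1900) = 2

Interpretation: for a small percentage change in X, the percentage change in Y is approximately 2.00 times as large.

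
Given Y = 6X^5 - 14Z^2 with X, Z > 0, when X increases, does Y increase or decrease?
Y increases

Taking the partial derivative:
∂Y/∂X = 30X^4

∂Y/∂X = 30X^4 > 0 (assuming positive values)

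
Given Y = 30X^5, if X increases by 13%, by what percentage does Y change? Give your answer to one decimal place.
84.2%

For Y = 30X^5:
If X → X(1 + 0.13)
Then Y → Y · (1 + 0.13)^5
     ≈ Y · 1.8424

Percentage change = ((1 + 0.13)^5 − 1) × 100% ≈ 84.2%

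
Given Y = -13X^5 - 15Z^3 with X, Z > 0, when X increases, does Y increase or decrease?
Y decreases

Taking the partial derivative:
∂Y/∂X = -65X^4

∂Y/∂X = -65X^4 < 0 (assuming positive values)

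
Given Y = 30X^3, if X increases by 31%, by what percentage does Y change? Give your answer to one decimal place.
124.8%

For Y = 30X^3:
If X → X(1 + 0.31)
Then Y → Y · (1 + 0.31)^3
     ≈ Y · 2.2481

Percentage change = ((1 + 0.31)^3 − 1) × 100% ≈ 124.8%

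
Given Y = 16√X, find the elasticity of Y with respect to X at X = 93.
Elasticity = 1/2

Elasticity = (dY/dX) · (X/Y)

dY/dX = 8/√X
At X = 93: dY/dX = 8·√93/93, Y = 16·√93

Elasticity = (8·√93/93) · (93 / (16·√93)) = 1/2

Interpretation: for a small percentage change in X, the percentage change in Y is approximately 0.50 times as large.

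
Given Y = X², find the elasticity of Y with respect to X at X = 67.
Elasticity = 2

Elasticity = (dY/dX) · (X/Y)

dY/dX = 2·X
At X = 67: dY/dX = 134, Y = 4489

Elasticity = 134 · (67 / 4489) = 2

Interpretation: for a small percentage change in X, the percentage change in Y is approximately 2.00 times as large.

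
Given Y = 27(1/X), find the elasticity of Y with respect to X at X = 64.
Elasticity = -1

Elasticity = (dY/dX) · (X/Y)

dY/dX = -27/X²
At X = 64: dY/dX = -27/4096, Y = 27/64

Elasticity = (-27/4096) · (64 / (27/64)) = -1

Interpretation: for a small percentage change in X, the percentage change in Y is approximately -1.00 times as large.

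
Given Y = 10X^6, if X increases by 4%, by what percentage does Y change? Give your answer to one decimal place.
26.5%

For Y = 10X^6:
If X → X(1 + 0.04)
Then Y → Y · (1 + 0.04)^6
     ≈ Y · 1.2653

Percentage change = ((1 + 0.04)^6 − 1) × 100% ≈ 26.5%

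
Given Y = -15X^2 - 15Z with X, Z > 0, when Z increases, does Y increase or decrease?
Y decreases

Taking the partial derivative:
∂Y/∂Z = -15

∂Y/∂Z = -15 < 0 (assuming positive values)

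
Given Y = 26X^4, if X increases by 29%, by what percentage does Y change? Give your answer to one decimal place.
176.9%

For Y = 26X^4:
If X → X(1 + 0.29)
Then Y → Y · (1 + 0.29)^4
     ≈ Y · 2.7692

Percentage change = ((1 + 0.29)^4 − 1) × 100% ≈ 176.9%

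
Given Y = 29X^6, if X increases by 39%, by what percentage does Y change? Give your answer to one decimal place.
621.3%

For Y = 29X^6:
If X → X(1 + 0.39)
Then Y → Y · (1 + 0.39)^6
     ≈ Y · 7.2125

Percentage change = ((1 + 0.39)^6 − 1) × 100% ≈ 621.3%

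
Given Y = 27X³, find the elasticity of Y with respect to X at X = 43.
Elasticity = 3

Elasticity = (dY/dX) · (X/Y)

dY/dX = 81·X²
At X = 43: dY/dX = 149769, Y = 2146689

Elasticity = 149769 · (43 / 2146689) = 3

Interpretation: for a small percentage change in X, the percentage change in Y is approximately 3.00 times as large.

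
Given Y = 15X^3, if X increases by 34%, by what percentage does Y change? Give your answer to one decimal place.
140.6%

For Y = 15X^3:
If X → X(1 + 0.34)
Then Y → Y · (1 + 0.34)^3
     ≈ Y · 2.4061

Percentage change = ((1 + 0.34)^3 − 1) × 100% ≈ 140.6%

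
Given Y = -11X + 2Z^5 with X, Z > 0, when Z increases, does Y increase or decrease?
Y increases

Taking the partial derivative:
∂Y/∂Z = 10Z^4

∂Y/∂Z = 10Z^4 > 0 (assuming positive values)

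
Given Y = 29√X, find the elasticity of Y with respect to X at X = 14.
Elasticity = 1/2

Elasticity = (dY/dX) · (X/Y)

dY/dX = 29/(2·√X)
At X = 14: dY/dX = 29·√14/28, Y = 29·√14

Elasticity = (29·√14/28) · (14 / (29·√14)) = 1/2

Interpretation: for a small percentage change in X, the percentage change in Y is approximately 0.50 times as large.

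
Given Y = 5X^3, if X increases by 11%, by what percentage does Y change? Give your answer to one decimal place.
36.8%

For Y = 5X^3:
If X → X(1 + 0.11)
Then Y → Y · (1 + 0.11)^3
     ≈ Y · 1.3676

Percentage change = ((1 + 0.11)^3 − 1) × 100% ≈ 36.8%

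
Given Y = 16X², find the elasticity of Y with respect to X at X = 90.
Elasticity = 2

Elasticity = (dY/dX) · (X/Y)

dY/dX = 32·X
At X = 90: dY/dX = 2880, Y = 129600

Elasticity = 2880 · (90 / 129600) = 2

Interpretation: for a small percentage change in X, the percentage change in Y is approximately 2.00 times as large.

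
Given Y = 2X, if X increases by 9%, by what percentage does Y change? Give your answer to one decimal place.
9.0%

For Y = 2X:
If X → X(1 + 0.09)
Then Y → Y · (1 + 0.09)^1
     = Y · 1.0900

Percentage change = ((1 + 0.09)^1 − 1) × 100% = 9.0%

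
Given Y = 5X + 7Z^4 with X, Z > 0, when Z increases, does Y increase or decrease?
Y increases

Taking the partial derivative:
∂Y/∂Z = 28Z^3

∂Y/∂Z = 28Z^3 > 0 (assuming positive values)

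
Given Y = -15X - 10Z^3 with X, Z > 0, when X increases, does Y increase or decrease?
Y decreases

Taking the partial derivative:
∂Y/∂X = -15

∂Y/∂X = -15 < 0 (assuming positive values)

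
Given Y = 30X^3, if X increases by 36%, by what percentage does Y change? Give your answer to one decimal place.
151.5%

For Y = 30X^3:
If X → X(1 + 0.36)
Then Y → Y · (1 + 0.36)^3
     ≈ Y · 2.5155

Percentage change = ((1 + 0.36)^3 − 1) × 100% ≈ 151.5%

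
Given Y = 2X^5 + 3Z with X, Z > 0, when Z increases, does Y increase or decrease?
Y increases

Taking the partial derivative:
∂Y/∂Z = 3

∂Y/∂Z = 3 > 0 (assuming positive values)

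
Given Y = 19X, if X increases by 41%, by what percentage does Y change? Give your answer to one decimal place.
41.0%

For Y = 19X:
If X → X(1 + 0.41)
Then Y → Y · (1 + 0.41)^1
     = Y · 1.4100

Percentage change = ((1 + 0.41)^1 − 1) × 100% = 41.0%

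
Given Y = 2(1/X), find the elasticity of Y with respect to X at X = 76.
Elasticity = -1

Elasticity = (dY/dX) · (X/Y)

dY/dX = -2/X²
At X = 76: dY/dX = -1/2888, Y = 1/38

Elasticity = (-1/2888) · (76 / (1/38)) = -1

Interpretation: for a small percentage change in X, the percentage change in Y is approximately -1.00 times as large.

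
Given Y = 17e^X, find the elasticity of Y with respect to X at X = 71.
Elasticity = 71

Elasticity = (dY/dX) · (X/Y)

dY/dX = 17·e^X
At X = 71: dY/dX = 17·e^71, Y = 17·e^71

Elasticity = (17·e^71) · (71 / (17·e^71)) = 71

Interpretation: for a small percentage change in X, the percentage change in Y is approximately 71.00 times as large.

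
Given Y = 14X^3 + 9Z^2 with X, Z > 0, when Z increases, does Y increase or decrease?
Y increases

Taking the partial derivative:
∂Y/∂Z = 18Z

∂Y/∂Z = 18Z > 0 (assuming positive values)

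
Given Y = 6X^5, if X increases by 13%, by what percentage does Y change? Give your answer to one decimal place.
84.2%

For Y = 6X^5:
If X → X(1 + 0.13)
Then Y → Y · (1 + 0.13)^5
     ≈ Y · 1.8424

Percentage change = ((1 + 0.13)^5 − 1) × 100% ≈ 84.2%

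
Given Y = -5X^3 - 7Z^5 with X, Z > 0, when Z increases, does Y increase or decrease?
Y decreases

Taking the partial derivative:
∂Y/∂Z = -35Z^4

∂Y/∂Z = -35Z^4 < 0 (assuming positive values)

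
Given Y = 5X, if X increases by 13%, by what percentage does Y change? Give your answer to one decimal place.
13.0%

For Y = 5X:
If X → X(1 + 0.13)
Then Y → Y · (1 + 0.13)^1
     = Y · 1.1300

Percentage change = ((1 + 0.13)^1 − 1) × 100% = 13.0%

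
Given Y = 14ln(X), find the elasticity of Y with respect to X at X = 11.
Elasticity = 1/ln(11) ≈ 0.4170

Elasticity = (dY/dX) · (X/Y)

dY/dX = 14/X
At X = 11: dY/dX = 14/11, Y = 14·ln(11)

Elasticity = (14/11) · (11 / (14·ln(11))) = 1/ln(11) ≈ 0.4170

Interpretation: for a small percentage change in X, the percentage change in Y is approximately 0.42 times as large.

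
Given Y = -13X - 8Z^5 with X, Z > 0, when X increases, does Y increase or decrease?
Y decreases

Taking the partial derivative:
∂Y/∂X = -13

∂Y/∂X = -13 < 0 (assuming positive values)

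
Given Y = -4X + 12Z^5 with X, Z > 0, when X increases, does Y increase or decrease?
Y decreases

Taking the partial derivative:
∂Y/∂X = -4

∂Y/∂X = -4 < 0 (assuming positive values)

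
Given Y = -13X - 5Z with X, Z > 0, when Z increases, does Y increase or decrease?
Y decreases

Taking the partial derivative:
∂Y/∂Z = -5

∂Y/∂Z = -5 < 0 (assuming positive values)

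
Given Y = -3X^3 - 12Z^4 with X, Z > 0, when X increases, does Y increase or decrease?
Y decreases

Taking the partial derivative:
∂Y/∂X = -9X^2

∂Y/∂X = -9X^2 < 0 (assuming positive values)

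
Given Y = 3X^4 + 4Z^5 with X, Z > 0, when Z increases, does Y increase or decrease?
Y increases

Taking the partial derivative:
∂Y/∂Z = 20Z^4

∂Y/∂Z = 20Z^4 > 0 (assuming positive values)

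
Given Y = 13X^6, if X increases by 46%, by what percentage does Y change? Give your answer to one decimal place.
868.5%

For Y = 13X^6:
If X → X(1 + 0.46)
Then Y → Y · (1 + 0.46)^6
     ≈ Y · 9.6854

Percentage change = ((1 + 0.46)^6 − 1) × 100% ≈ 868.5%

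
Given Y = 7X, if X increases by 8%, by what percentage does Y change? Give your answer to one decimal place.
8.0%

For Y = 7X:
If X → X(1 + 0.08)
Then Y → Y · (1 + 0.08)^1
     = Y · 1.0800

Percentage change = ((1 + 0.08)^1 − 1) × 100% = 8.0%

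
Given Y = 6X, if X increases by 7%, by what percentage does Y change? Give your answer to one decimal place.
7.0%

For Y = 6X:
If X → X(1 + 0.07)
Then Y → Y · (1 + 0.07)^1
     = Y · 1.0700

Percentage change = ((1 + 0.07)^1 − 1) × 100% = 7.0%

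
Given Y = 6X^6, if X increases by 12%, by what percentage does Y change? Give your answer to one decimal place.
97.4%

For Y = 6X^6:
If X → X(1 + 0.12)
Then Y → Y · (1 + 0.12)^6
     ≈ Y · 1.9738

Percentage change = ((1 + 0.12)^6 − 1) × 100% ≈ 97.4%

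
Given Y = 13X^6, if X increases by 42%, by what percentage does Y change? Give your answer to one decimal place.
719.8%

For Y = 13X^6:
If X → X(1 + 0.42)
Then Y → Y · (1 + 0.42)^6
     ≈ Y · 8.1984

Percentage change = ((1 + 0.42)^6 − 1) × 100% ≈ 719.8%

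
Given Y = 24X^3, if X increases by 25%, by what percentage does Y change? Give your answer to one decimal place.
95.3%

For Y = 24X^3:
If X → X(1 + 0.25)
Then Y → Y · (1 + 0.25)^3
     ≈ Y · 1.9531

Percentage change = ((1 + 0.25)^3 − 1) × 100% ≈ 95.3%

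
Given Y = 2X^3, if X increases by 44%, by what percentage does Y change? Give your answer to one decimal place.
198.6%

For Y = 2X^3:
If X → X(1 + 0.44)
Then Y → Y · (1 + 0.44)^3
     ≈ Y · 2.9860

Percentage change = ((1 + 0.44)^3 − 1) × 100% ≈ 198.6%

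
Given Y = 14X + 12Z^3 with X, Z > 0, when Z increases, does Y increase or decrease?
Y increases

Taking the partial derivative:
∂Y/∂Z = 36Z^2

∂Y/∂Z = 36Z^2 > 0 (assuming positive values)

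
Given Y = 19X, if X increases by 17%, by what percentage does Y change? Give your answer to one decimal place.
17.0%

For Y = 19X:
If X → X(1 + 0.17)
Then Y → Y · (1 + 0.17)^1
     = Y · 1.1700

Percentage change = ((1 + 0.17)^1 − 1) × 100% = 17.0%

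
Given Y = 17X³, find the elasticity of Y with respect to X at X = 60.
Elasticity = 3

Elasticity = (dY/dX) · (X/Y)

dY/dX = 51·X²
At X = 60: dY/dX = 183600, Y = 3672000

Elasticity = 183600 · (60 / 3672000) = 3

Interpretation: for a small percentage change in X, the percentage change in Y is approximately 3.00 times as large.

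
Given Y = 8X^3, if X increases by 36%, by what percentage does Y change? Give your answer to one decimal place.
151.5%

For Y = 8X^3:
If X → X(1 + 0.36)
Then Y → Y · (1 + 0.36)^3
     ≈ Y · 2.5155

Percentage change = ((1 + 0.36)^3 − 1) × 100% ≈ 151.5%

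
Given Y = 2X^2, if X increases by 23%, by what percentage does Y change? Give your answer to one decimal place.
51.3%

For Y = 2X^2:
If X → X(1 + 0.23)
Then Y → Y · (1 + 0.23)^2
     = Y · 1.5129

Percentage change = ((1 + 0.23)^2 − 1) × 100% ≈ 51.3%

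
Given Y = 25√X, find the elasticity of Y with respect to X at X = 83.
Elasticity = 1/2

Elasticity = (dY/dX) · (X/Y)

dY/dX = 25/(2·√X)
At X = 83: dY/dX = 25·√83/166, Y = 25·√83

Elasticity = (25·√83/166) · (83 / (25·√83)) = 1/2

Interpretation: for a small percentage change in X, the percentage change in Y is approximately 0.50 times as large.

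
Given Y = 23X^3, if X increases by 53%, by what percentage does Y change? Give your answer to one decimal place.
258.2%

For Y = 23X^3:
If X → X(1 + 0.53)
Then Y → Y · (1 + 0.53)^3
     ≈ Y · 3.5816

Percentage change = ((1 + 0.53)^3 − 1) × 100% ≈ 258.2%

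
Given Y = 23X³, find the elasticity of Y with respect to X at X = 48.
Elasticity = 3

Elasticity = (dY/dX) · (X/Y)

dY/dX = 69·X²
At X = 48: dY/dX = 158976, Y = 2543616

Elasticity = 158976 · (48 / 2543616) = 3

Interpretation: for a small percentage change in X, the percentage change in Y is approximately 3.00 times as large.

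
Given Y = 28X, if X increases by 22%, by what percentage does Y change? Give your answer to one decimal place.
22.0%

For Y = 28X:
If X → X(1 + 0.22)
Then Y → Y · (1 + 0.22)^1
     = Y · 1.2200

Percentage change = ((1 + 0.22)^1 − 1) × 100% = 22.0%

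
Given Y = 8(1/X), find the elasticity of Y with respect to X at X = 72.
Elasticity = -1

Elasticity = (dY/dX) · (X/Y)

dY/dX = -8/X²
At X = 72: dY/dX = -1/648, Y = 1/9

Elasticity = (-1/648) · (72 / (1/9)) = -1

Interpretation: for a small percentage change in X, the percentage change in Y is approximately -1.00 times as large.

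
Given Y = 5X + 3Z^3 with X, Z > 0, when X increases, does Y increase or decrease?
Y increases

Taking the partial derivative:
∂Y/∂X = 5

∂Y/∂X = 5 > 0 (assuming positive values)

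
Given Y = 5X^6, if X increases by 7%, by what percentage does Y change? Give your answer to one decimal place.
50.1%

For Y = 5X^6:
If X → X(1 + 0.07)
Then Y → Y · (1 + 0.07)^6
     ≈ Y · 1.5007

Percentage change = ((1 + 0.07)^6 − 1) × 100% ≈ 50.1%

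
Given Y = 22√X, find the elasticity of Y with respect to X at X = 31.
Elasticity = 1/2

Elasticity = (dY/dX) · (X/Y)

dY/dX = 11/√X
At X = 31: dY/dX = 11·√31/31, Y = 22·√31

Elasticity = (11·√31/31) · (31 / (22·√31)) = 1/2

Interpretation: for a small percentage change in X, the percentage change in Y is approximately 0.50 times as large.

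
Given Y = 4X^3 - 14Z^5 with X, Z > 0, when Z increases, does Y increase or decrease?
Y decreases

Taking the partial derivative:
∂Y/∂Z = -70Z^4

∂Y/∂Z = -70Z^4 < 0 (assuming positive values)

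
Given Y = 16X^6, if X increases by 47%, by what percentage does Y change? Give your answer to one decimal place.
909.0%

For Y = 16X^6:
If X → X(1 + 0.47)
Then Y → Y · (1 + 0.47)^6
     ≈ Y · 10.0903

Percentage change = ((1 + 0.47)^6 − 1) × 100% ≈ 909.0%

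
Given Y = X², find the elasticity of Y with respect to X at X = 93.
Elasticity = 2

Elasticity = (dY/dX) · (X/Y)

dY/dX = 2·X
At X = 93: dY/dX = 186, Y = 8649

Elasticity = 186 · (93 / 8649) = 2

Interpretation: for a small percentage change in X, the percentage change in Y is approximately 2.00 times as large.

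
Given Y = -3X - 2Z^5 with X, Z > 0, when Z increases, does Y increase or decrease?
Y decreases

Taking the partial derivative:
∂Y/∂Z = -10Z^4

∂Y/∂Z = -10Z^4 < 0 (assuming positive values)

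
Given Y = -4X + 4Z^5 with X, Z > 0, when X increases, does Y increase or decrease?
Y decreases

Taking the partial derivative:
∂Y/∂X = -4

∂Y/∂X = -4 < 0 (assuming positive values)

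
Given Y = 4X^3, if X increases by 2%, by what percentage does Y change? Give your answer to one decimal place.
6.1%

For Y = 4X^3:
If X → X(1 + 0.02)
Then Y → Y · (1 + 0.02)^3
     ≈ Y · 1.0612

Percentage change = ((1 + 0.02)^3 − 1) × 100% ≈ 6.1%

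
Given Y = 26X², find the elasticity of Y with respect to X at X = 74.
Elasticity = 2

Elasticity = (dY/dX) · (X/Y)

dY/dX = 52·X
At X = 74: dY/dX = 3848, Y = 142376

Elasticity = 3848 · (74 / 142376) = 2

Interpretation: for a small percentage change in X, the percentage change in Y is approximately 2.00 times as large.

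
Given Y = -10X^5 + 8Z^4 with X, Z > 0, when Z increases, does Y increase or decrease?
Y increases

Taking the partial derivative:
∂Y/∂Z = 32Z^3

∂Y/∂Z = 32Z^3 > 0 (assuming positive values)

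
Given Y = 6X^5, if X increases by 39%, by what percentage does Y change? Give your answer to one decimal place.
418.9%

For Y = 6X^5:
If X → X(1 + 0.39)
Then Y → Y · (1 + 0.39)^5
     ≈ Y · 5.1889

Percentage change = ((1 + 0.39)^5 − 1) × 100% ≈ 418.9%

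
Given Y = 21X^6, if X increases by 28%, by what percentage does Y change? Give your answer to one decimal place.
339.8%

For Y = 21X^6:
If X → X(1 + 0.28)
Then Y → Y · (1 + 0.28)^6
     ≈ Y · 4.3980

Percentage change = ((1 + 0.28)^6 − 1) × 100% ≈ 339.8%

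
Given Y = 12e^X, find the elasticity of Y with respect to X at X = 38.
Elasticity = 38

Elasticity = (dY/dX) · (X/Y)

dY/dX = 12·e^X
At X = 38: dY/dX = 12·e^38, Y = 12·e^38

Elasticity = (12·e^38) · (38 / (12·e^38)) = 38

Interpretation: for a small percentage change in X, the percentage change in Y is approximately 38.00 times as large.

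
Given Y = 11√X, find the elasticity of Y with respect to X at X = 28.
Elasticity = 1/2

Elasticity = (dY/dX) · (X/Y)

dY/dX = 11/(2·√X)
At X = 28: dY/dX = 11·√7/28, Y = 22·√7

Elasticity = (11·√7/28) · (28 / (22·√7)) = 1/2

Interpretation: for a small percentage change in X, the percentage change in Y is approximately 0.50 times as large.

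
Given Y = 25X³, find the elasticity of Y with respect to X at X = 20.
Elasticity = 3

Elasticity = (dY/dX) · (X/Y)

dY/dX = 75·X²
At X = 20: dY/dX = 30000, Y = 200000

Elasticity = 30000 · (20 / 200000) = 3

Interpretation: for a small percentage change in X, the percentage change in Y is approximately 3.00 times as large.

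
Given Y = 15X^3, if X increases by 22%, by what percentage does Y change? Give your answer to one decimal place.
81.6%

For Y = 15X^3:
If X → X(1 + 0.22)
Then Y → Y · (1 + 0.22)^3
     ≈ Y · 1.8158

Percentage change = ((1 + 0.22)^3 − 1) × 100% ≈ 81.6%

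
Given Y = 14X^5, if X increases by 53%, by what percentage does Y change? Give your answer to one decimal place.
738.4%

For Y = 14X^5:
If X → X(1 + 0.53)
Then Y → Y · (1 + 0.53)^5
     ≈ Y · 8.3841

Percentage change = ((1 + 0.53)^5 − 1) × 100% ≈ 738.4%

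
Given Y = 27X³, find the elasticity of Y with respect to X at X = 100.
Elasticity = 3

Elasticity = (dY/dX) · (X/Y)

dY/dX = 81·X²
At X = 100: dY/dX = 810000, Y = 27000000

Elasticity = 810000 · (100 / 27000000) = 3

Interpretation: for a small percentage change in X, the percentage change in Y is approximately 3.00 times as large.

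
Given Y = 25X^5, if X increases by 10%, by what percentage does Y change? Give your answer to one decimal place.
61.1%

For Y = 25X^5:
If X → X(1 + 0.1)
Then Y → Y · (1 + 0.1)^5
     ≈ Y · 1.6105

Percentage change = ((1 + 0.1)^5 − 1) × 100% ≈ 61.1%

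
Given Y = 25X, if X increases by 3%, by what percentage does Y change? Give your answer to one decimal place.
3.0%

For Y = 25X:
If X → X(1 + 0.03)
Then Y → Y · (1 + 0.03)^1
     = Y · 1.0300

Percentage change = ((1 + 0.03)^1 − 1) × 100% = 3.0%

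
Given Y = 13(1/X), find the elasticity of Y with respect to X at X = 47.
Elasticity = -1

Elasticity = (dY/dX) · (X/Y)

dY/dX = -13/X²
At X = 47: dY/dX = -13/2209, Y = 13/47

Elasticity = (-13/2209) · (47 / (13/47)) = -1

Interpretation: for a small percentage change in X, the percentage change in Y is approximately -1.00 times as large.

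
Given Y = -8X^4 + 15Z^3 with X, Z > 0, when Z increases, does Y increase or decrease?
Y increases

Taking the partial derivative:
∂Y/∂Z = 45Z^2

∂Y/∂Z = 45Z^2 > 0 (assuming positive values)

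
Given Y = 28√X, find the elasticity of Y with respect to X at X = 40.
Elasticity = 1/2

Elasticity = (dY/dX) · (X/Y)

dY/dX = 14/√X
At X = 40: dY/dX = 7·√10/10, Y = 56·√10

Elasticity = (7·√10/10) · (40 / (56·√10)) = 1/2

Interpretation: for a small percentage change in X, the percentage change in Y is approximately 0.50 times as large.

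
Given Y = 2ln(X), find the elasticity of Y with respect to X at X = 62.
Elasticity = 1/ln(62) ≈ 0.2423

Elasticity = (dY/dX) · (X/Y)

dY/dX = 2/X
At X = 62: dY/dX = 1/31, Y = 2·ln(62)

Elasticity = (1/31) · (62 / (2·ln(62))) = 1/ln(62) ≈ 0.2423

Interpretation: for a small percentage change in X, the percentage change in Y is approximately 0.24 times as large.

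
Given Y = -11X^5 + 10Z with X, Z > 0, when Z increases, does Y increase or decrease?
Y increases

Taking the partial derivative:
∂Y/∂Z = 10

∂Y/∂Z = 10 > 0 (assuming positive values)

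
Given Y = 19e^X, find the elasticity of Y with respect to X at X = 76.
Elasticity = 76

Elasticity = (dY/dX) · (X/Y)

dY/dX = 19·e^X
At X = 76: dY/dX = 19·e^76, Y = 19·e^76

Elasticity = (19·e^76) · (76 / (19·e^76)) = 76

Interpretation: for a small percentage change in X, the percentage change in Y is approximately 76.00 times as large.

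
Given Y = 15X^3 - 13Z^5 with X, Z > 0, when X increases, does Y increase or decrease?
Y increases

Taking the partial derivative:
∂Y/∂X = 45X^2

∂Y/∂X = 45X^2 > 0 (assuming positive values)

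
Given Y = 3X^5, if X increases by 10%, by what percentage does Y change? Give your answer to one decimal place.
61.1%

For Y = 3X^5:
If X → X(1 + 0.1)
Then Y → Y · (1 + 0.1)^5
     ≈ Y · 1.6105

Percentage change = ((1 + 0.1)^5 − 1) × 100% ≈ 61.1%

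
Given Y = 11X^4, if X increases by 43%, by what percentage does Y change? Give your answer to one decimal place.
318.2%

For Y = 11X^4:
If X → X(1 + 0.43)
Then Y → Y · (1 + 0.43)^4
     ≈ Y · 4.1816

Percentage change = ((1 + 0.43)^4 − 1) × 100% ≈ 318.2%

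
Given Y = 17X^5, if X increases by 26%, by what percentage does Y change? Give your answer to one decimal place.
217.6%

For Y = 17X^5:
If X → X(1 + 0.26)
Then Y → Y · (1 + 0.26)^5
     ≈ Y · 3.1758

Percentage change = ((1 + 0.26)^5 − 1) × 100% ≈ 217.6%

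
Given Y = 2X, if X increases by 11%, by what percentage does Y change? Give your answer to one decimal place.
11.0%

For Y = 2X:
If X → X(1 + 0.11)
Then Y → Y · (1 + 0.11)^1
     = Y · 1.1100

Percentage change = ((1 + 0.11)^1 − 1) × 100% = 11.0%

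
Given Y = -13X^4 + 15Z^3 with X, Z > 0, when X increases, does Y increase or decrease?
Y decreases

Taking the partial derivative:
∂Y/∂X = -52X^3

∂Y/∂X = -52X^3 < 0 (assuming positive values)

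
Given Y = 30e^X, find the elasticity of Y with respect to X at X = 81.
Elasticity = 81

Elasticity = (dY/dX) · (X/Y)

dY/dX = 30·e^X
At X = 81: dY/dX = 30·e^81, Y = 30·e^81

Elasticity = (30·e^81) · (81 / (30·e^81)) = 81

Interpretation: for a small percentage change in X, the percentage change in Y is approximately 81.00 times as large.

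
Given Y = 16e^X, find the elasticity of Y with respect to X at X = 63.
Elasticity = 63

Elasticity = (dY/dX) · (X/Y)

dY/dX = 16·e^X
At X = 63: dY/dX = 16·e^63, Y = 16·e^63

Elasticity = (16·e^63) · (63 / (16·e^63)) = 63

Interpretation: for a small percentage change in X, the percentage change in Y is approximately 63.00 times as large.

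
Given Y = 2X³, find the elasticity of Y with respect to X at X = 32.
Elasticity = 3

Elasticity = (dY/dX) · (X/Y)

dY/dX = 6·X²
At X = 32: dY/dX = 6144, Y = 65536

Elasticity = 6144 · (32 / 65536) = 3

Interpretation: for a small percentage change in X, the percentage change in Y is approximately 3.00 times as large.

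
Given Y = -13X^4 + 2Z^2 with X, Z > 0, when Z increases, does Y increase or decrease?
Y increases

Taking the partial derivative:
∂Y/∂Z = 4Z

∂Y/∂Z = 4Z > 0 (assuming positive values)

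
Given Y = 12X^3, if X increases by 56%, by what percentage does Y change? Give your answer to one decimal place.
279.6%

For Y = 12X^3:
If X → X(1 + 0.56)
Then Y → Y · (1 + 0.56)^3
     ≈ Y · 3.7964

Percentage change = ((1 + 0.56)^3 − 1) × 100% ≈ 279.6%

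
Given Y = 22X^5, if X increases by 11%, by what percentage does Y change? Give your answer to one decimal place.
68.5%

For Y = 22X^5:
If X → X(1 + 0.11)
Then Y → Y · (1 + 0.11)^5
     ≈ Y · 1.6851

Percentage change = ((1 + 0.11)^5 − 1) × 100% ≈ 68.5%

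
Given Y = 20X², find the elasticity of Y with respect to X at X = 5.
Elasticity = 2

Elasticity = (dY/dX) · (X/Y)

dY/dX = 40·X
At X = 5: dY/dX = 200, Y = 500

Elasticity = 200 · (5 / 500) = 2

Interpretation: for a small percentage change in X, the percentage change in Y is approximately 2.00 times as large.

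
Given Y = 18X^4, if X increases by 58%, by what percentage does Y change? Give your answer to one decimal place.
523.2%

For Y = 18X^4:
If X → X(1 + 0.58)
Then Y → Y · (1 + 0.58)^4
     ≈ Y · 6.2320

Percentage change = ((1 + 0.58)^4 − 1) × 100% ≈ 523.2%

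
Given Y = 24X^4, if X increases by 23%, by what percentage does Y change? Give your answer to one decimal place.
128.9%

For Y = 24X^4:
If X → X(1 + 0.23)
Then Y → Y · (1 + 0.23)^4
     ≈ Y · 2.2889

Percentage change = ((1 + 0.23)^4 − 1) × 100% ≈ 128.9%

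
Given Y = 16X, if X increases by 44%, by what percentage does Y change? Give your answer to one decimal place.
44.0%

For Y = 16X:
If X → X(1 + 0.44)
Then Y → Y · (1 + 0.44)^1
     = Y · 1.4400

Percentage change = ((1 + 0.44)^1 − 1) × 100% = 44.0%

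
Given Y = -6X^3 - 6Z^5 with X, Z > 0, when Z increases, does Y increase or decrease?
Y decreases

Taking the partial derivative:
∂Y/∂Z = -30Z^4

∂Y/∂Z = -30Z^4 < 0 (assuming positive values)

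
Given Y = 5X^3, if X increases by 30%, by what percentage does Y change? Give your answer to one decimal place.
119.7%

For Y = 5X^3:
If X → X(1 + 0.3)
Then Y → Y · (1 + 0.3)^3
     = Y · 2.1970

Percentage change = ((1 + 0.3)^3 − 1) × 100% = 119.7%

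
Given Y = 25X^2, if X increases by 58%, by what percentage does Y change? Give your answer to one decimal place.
149.6%

For Y = 25X^2:
If X → X(1 + 0.58)
Then Y → Y · (1 + 0.58)^2
     = Y · 2.4964

Percentage change = ((1 + 0.58)^2 − 1) × 100% ≈ 149.6%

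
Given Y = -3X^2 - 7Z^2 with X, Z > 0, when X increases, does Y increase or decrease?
Y decreases

Taking the partial derivative:
∂Y/∂X = -6X

∂Y/∂X = -6X < 0 (assuming positive values)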